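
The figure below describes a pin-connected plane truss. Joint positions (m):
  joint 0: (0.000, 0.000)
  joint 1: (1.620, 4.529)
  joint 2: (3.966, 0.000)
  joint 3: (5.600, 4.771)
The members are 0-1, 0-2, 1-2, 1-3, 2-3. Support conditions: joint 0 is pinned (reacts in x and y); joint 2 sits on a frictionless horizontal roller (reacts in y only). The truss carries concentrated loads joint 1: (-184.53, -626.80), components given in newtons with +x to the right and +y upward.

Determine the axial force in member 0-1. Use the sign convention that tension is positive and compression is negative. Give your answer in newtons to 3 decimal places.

-617.576

N=4 nodes, M=5 members, R=3 reactions → 2N=8, M+R=8
member 0 (0-1): L=4.8100, (cx,cy)=(0.3368,0.9416)
member 1 (0-2): L=3.9660, (cx,cy)=(1.0000,0.0000)
member 2 (1-2): L=5.1005, (cx,cy)=(0.4600,-0.8879)
member 3 (1-3): L=3.9874, (cx,cy)=(0.9982,0.0607)
member 4 (2-3): L=5.0431, (cx,cy)=(0.3240,0.9461)
solve A·x = −loads:
  F[0-1] = -617.5755 N (compression)
  F[0-2] = +23.4678 N (tension)
  F[1-2] = -51.0223 N (compression)
  F[1-3] = +0.0000 N (tension)
  F[2-3] = +0.0000 N (tension)
  Rx@0 = +184.5300 N
  Ry@0 = +581.4950 N
  Ry@2 = +45.3050 N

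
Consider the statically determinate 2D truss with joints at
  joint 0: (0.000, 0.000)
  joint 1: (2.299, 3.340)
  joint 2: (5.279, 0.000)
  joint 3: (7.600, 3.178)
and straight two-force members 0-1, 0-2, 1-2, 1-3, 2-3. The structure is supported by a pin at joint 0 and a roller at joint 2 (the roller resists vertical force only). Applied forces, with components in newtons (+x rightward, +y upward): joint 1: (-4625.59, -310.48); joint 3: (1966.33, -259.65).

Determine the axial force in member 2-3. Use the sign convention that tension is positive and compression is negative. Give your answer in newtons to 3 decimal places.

-241.718

N=4 nodes, M=5 members, R=3 reactions → 2N=8, M+R=8
member 0 (0-1): L=4.0548, (cx,cy)=(0.5670,0.8237)
member 1 (0-2): L=5.2790, (cx,cy)=(1.0000,0.0000)
member 2 (1-2): L=4.4762, (cx,cy)=(0.6657,-0.7462)
member 3 (1-3): L=5.3035, (cx,cy)=(0.9995,-0.0305)
member 4 (2-3): L=3.9353, (cx,cy)=(0.5898,0.8076)
solve A·x = −loads:
  F[0-1] = -2189.9912 N (compression)
  F[0-2] = -1417.5585 N (compression)
  F[1-2] = +1915.1294 N (tension)
  F[1-3] = +2109.8769 N (tension)
  F[2-3] = -241.7183 N (compression)
  Rx@0 = +2659.2600 N
  Ry@0 = +1803.9509 N
  Ry@2 = -1233.8209 N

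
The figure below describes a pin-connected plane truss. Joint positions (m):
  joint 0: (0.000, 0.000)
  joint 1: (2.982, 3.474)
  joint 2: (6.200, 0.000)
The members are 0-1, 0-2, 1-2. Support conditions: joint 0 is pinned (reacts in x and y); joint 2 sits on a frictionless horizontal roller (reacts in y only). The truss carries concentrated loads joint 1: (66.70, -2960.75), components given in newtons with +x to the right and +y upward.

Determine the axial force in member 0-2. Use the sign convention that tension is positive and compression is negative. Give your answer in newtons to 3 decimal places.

N=3 nodes, M=3 members, R=3 reactions → 2N=6, M+R=6
member 0 (0-1): L=4.5783, (cx,cy)=(0.6513,0.7588)
member 1 (0-2): L=6.2000, (cx,cy)=(1.0000,0.0000)
member 2 (1-2): L=4.7354, (cx,cy)=(0.6796,-0.7336)
solve A·x = −loads:
  F[0-1] = -1975.9665 N (compression)
  F[0-2] = +1353.7079 N (tension)
  F[1-2] = -1992.0370 N (compression)
  Rx@0 = -66.7000 N
  Ry@0 = +1499.3512 N
  Ry@2 = +1461.3988 N

1353.708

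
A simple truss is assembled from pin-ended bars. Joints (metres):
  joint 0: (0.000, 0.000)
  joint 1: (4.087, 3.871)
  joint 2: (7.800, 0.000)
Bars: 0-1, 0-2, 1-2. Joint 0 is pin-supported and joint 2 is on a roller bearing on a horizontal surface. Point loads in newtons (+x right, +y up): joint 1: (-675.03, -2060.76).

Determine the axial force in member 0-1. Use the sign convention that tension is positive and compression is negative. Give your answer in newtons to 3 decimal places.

N=3 nodes, M=3 members, R=3 reactions → 2N=6, M+R=6
member 0 (0-1): L=5.6292, (cx,cy)=(0.7260,0.6877)
member 1 (0-2): L=7.8000, (cx,cy)=(1.0000,0.0000)
member 2 (1-2): L=5.3639, (cx,cy)=(0.6922,-0.7217)
solve A·x = −loads:
  F[0-1] = -1913.7047 N (compression)
  F[0-2] = +714.3809 N (tension)
  F[1-2] = -1032.0066 N (compression)
  Rx@0 = +675.0300 N
  Ry@0 = +1315.9799 N
  Ry@2 = +744.7801 N

-1913.705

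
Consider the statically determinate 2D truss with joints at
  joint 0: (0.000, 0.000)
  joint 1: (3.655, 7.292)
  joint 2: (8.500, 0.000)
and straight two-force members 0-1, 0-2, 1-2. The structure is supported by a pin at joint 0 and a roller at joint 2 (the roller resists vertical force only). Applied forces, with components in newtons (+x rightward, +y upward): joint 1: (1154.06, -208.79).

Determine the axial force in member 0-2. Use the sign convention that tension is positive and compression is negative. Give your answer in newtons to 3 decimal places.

717.466

N=3 nodes, M=3 members, R=3 reactions → 2N=6, M+R=6
member 0 (0-1): L=8.1567, (cx,cy)=(0.4481,0.8940)
member 1 (0-2): L=8.5000, (cx,cy)=(1.0000,0.0000)
member 2 (1-2): L=8.7548, (cx,cy)=(0.5534,-0.8329)
solve A·x = −loads:
  F[0-1] = +974.3307 N (tension)
  F[0-2] = +717.4662 N (tension)
  F[1-2] = -1296.4509 N (compression)
  Rx@0 = -1154.0600 N
  Ry@0 = -871.0374 N
  Ry@2 = +1079.8274 N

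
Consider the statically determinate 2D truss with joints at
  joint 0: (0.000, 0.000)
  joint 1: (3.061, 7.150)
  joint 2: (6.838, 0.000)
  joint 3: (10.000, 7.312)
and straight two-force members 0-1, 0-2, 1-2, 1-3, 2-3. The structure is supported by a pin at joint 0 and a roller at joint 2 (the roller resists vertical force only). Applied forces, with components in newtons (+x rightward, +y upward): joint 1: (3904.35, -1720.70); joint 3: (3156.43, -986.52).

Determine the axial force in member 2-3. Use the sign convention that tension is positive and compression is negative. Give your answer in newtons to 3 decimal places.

-1166.878

N=4 nodes, M=5 members, R=3 reactions → 2N=8, M+R=8
member 0 (0-1): L=7.7777, (cx,cy)=(0.3936,0.9193)
member 1 (0-2): L=6.8380, (cx,cy)=(1.0000,0.0000)
member 2 (1-2): L=8.0863, (cx,cy)=(0.4671,-0.8842)
member 3 (1-3): L=6.9409, (cx,cy)=(0.9997,0.0233)
member 4 (2-3): L=7.9664, (cx,cy)=(0.3969,0.9179)
solve A·x = −loads:
  F[0-1] = +7574.7702 N (tension)
  F[0-2] = +4079.6355 N (tension)
  F[1-2] = -9725.8005 N (compression)
  F[1-3] = +3620.5697 N (tension)
  F[2-3] = -1166.8776 N (compression)
  Rx@0 = -7060.7800 N
  Ry@0 = -6963.4705 N
  Ry@2 = +9670.6905 N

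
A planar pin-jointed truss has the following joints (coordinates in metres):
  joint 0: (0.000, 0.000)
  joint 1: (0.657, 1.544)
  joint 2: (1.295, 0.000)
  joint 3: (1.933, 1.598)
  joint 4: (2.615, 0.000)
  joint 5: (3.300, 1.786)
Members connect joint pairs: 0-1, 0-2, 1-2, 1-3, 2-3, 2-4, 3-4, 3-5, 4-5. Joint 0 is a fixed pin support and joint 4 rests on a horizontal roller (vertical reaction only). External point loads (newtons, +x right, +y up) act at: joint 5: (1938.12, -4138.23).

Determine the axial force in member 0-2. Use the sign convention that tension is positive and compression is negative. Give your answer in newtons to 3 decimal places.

913.594

N=6 nodes, M=9 members, R=3 reactions → 2N=12, M+R=12
member 0 (0-1): L=1.6780, (cx,cy)=(0.3915,0.9202)
member 1 (0-2): L=1.2950, (cx,cy)=(1.0000,0.0000)
member 2 (1-2): L=1.6706, (cx,cy)=(0.3819,-0.9242)
member 3 (1-3): L=1.2771, (cx,cy)=(0.9991,0.0423)
member 4 (2-3): L=1.7207, (cx,cy)=(0.3708,0.9287)
member 5 (2-4): L=1.3200, (cx,cy)=(1.0000,0.0000)
member 6 (3-4): L=1.7374, (cx,cy)=(0.3925,-0.9197)
member 7 (3-5): L=1.3799, (cx,cy)=(0.9907,0.1362)
member 8 (4-5): L=1.9129, (cx,cy)=(0.3581,0.9337)
solve A·x = −loads:
  F[0-1] = +2616.6267 N (tension)
  F[0-2] = +913.5944 N (tension)
  F[1-2] = -2514.2876 N (compression)
  F[1-3] = +1986.4923 N (tension)
  F[2-3] = +2502.0760 N (tension)
  F[2-4] = -974.3390 N (compression)
  F[3-4] = -2061.3359 N (compression)
  F[3-5] = +3756.6242 N (tension)
  F[4-5] = -4980.3371 N (compression)
  Rx@0 = -1938.1200 N
  Ry@0 = -2407.7131 N
  Ry@4 = +6545.9431 N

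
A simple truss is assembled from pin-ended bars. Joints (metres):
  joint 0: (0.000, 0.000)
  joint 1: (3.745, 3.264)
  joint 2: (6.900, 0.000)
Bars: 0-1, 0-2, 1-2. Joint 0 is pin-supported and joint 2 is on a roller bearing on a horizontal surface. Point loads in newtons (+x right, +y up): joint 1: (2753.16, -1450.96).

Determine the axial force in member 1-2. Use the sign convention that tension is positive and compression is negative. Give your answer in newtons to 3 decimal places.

N=3 nodes, M=3 members, R=3 reactions → 2N=6, M+R=6
member 0 (0-1): L=4.9678, (cx,cy)=(0.7539,0.6570)
member 1 (0-2): L=6.9000, (cx,cy)=(1.0000,0.0000)
member 2 (1-2): L=4.5396, (cx,cy)=(0.6950,-0.7190)
solve A·x = −loads:
  F[0-1] = +972.4257 N (tension)
  F[0-2] = +2020.0875 N (tension)
  F[1-2] = -2906.6036 N (compression)
  Rx@0 = -2753.1600 N
  Ry@0 = -638.9182 N
  Ry@2 = +2089.8782 N

-2906.604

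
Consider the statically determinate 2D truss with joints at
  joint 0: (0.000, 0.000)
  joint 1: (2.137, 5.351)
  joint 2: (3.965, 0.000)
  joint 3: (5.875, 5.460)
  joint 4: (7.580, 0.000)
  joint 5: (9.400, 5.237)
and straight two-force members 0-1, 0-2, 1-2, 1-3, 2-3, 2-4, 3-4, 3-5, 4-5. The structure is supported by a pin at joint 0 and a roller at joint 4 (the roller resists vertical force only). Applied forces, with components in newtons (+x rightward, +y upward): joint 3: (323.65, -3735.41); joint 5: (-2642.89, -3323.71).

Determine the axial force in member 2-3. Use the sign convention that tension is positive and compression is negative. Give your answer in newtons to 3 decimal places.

-1695.110

N=6 nodes, M=9 members, R=3 reactions → 2N=12, M+R=12
member 0 (0-1): L=5.7619, (cx,cy)=(0.3709,0.9287)
member 1 (0-2): L=3.9650, (cx,cy)=(1.0000,0.0000)
member 2 (1-2): L=5.6546, (cx,cy)=(0.3233,-0.9463)
member 3 (1-3): L=3.7396, (cx,cy)=(0.9996,0.0291)
member 4 (2-3): L=5.7844, (cx,cy)=(0.3302,0.9439)
member 5 (2-4): L=3.6150, (cx,cy)=(1.0000,0.0000)
member 6 (3-4): L=5.7200, (cx,cy)=(0.2981,-0.9545)
member 7 (3-5): L=3.5320, (cx,cy)=(0.9980,-0.0631)
member 8 (4-5): L=5.5442, (cx,cy)=(0.3283,0.9446)
solve A·x = −loads:
  F[0-1] = -1760.5786 N (compression)
  F[0-2] = -1666.2732 N (compression)
  F[1-2] = +1690.8236 N (tension)
  F[1-3] = -1200.0780 N (compression)
  F[2-3] = -1695.1097 N (compression)
  F[2-4] = -559.9527 N (compression)
  F[3-4] = -2103.9386 N (compression)
  F[3-5] = -1458.7141 N (compression)
  F[4-5] = -3616.2018 N (compression)
  Rx@0 = +2319.2400 N
  Ry@0 = +1635.0142 N
  Ry@4 = +5424.1058 N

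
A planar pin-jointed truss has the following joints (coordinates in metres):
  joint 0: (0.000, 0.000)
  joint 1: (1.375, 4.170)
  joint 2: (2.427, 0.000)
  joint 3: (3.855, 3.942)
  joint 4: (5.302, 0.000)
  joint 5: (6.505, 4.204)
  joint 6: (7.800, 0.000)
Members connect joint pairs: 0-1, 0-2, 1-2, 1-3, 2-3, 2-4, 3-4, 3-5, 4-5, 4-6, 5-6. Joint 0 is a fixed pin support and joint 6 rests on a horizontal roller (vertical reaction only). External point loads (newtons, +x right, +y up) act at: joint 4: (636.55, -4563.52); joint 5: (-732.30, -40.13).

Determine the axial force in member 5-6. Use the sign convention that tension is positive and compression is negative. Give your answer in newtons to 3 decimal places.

N=7 nodes, M=11 members, R=3 reactions → 2N=14, M+R=14
member 0 (0-1): L=4.3908, (cx,cy)=(0.3132,0.9497)
member 1 (0-2): L=2.4270, (cx,cy)=(1.0000,0.0000)
member 2 (1-2): L=4.3007, (cx,cy)=(0.2446,-0.9696)
member 3 (1-3): L=2.4905, (cx,cy)=(0.9958,-0.0915)
member 4 (2-3): L=4.1927, (cx,cy)=(0.3406,0.9402)
member 5 (2-4): L=2.8750, (cx,cy)=(1.0000,0.0000)
member 6 (3-4): L=4.1992, (cx,cy)=(0.3446,-0.9388)
member 7 (3-5): L=2.6629, (cx,cy)=(0.9951,0.0984)
member 8 (4-5): L=4.3727, (cx,cy)=(0.2751,0.9614)
member 9 (4-6): L=2.4980, (cx,cy)=(1.0000,0.0000)
member 10 (5-6): L=4.3989, (cx,cy)=(0.2944,-0.9557)
solve A·x = −loads:
  F[0-1] = -1961.5077 N (compression)
  F[0-2] = +518.4991 N (tension)
  F[1-2] = +2026.4565 N (tension)
  F[1-3] = -1114.6298 N (compression)
  F[2-3] = -2089.8444 N (compression)
  F[2-4] = +1725.9869 N (tension)
  F[3-4] = +1729.7498 N (tension)
  F[3-5] = -2429.5803 N (compression)
  F[4-5] = +3057.7037 N (tension)
  F[4-6] = +844.2759 N (tension)
  F[5-6] = -2867.8888 N (compression)
  Rx@0 = +95.7500 N
  Ry@0 = +1862.8501 N
  Ry@6 = +2740.7999 N

-2867.889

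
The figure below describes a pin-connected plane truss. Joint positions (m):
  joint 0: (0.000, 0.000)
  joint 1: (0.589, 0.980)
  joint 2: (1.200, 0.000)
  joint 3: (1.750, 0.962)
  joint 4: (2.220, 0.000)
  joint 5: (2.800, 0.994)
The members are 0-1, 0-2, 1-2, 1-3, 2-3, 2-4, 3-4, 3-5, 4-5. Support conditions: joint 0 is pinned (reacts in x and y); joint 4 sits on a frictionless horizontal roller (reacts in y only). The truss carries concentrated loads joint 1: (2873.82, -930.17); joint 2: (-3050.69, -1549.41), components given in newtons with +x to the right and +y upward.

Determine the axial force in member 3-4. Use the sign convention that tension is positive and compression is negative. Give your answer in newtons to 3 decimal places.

-2618.735

N=6 nodes, M=9 members, R=3 reactions → 2N=12, M+R=12
member 0 (0-1): L=1.1434, (cx,cy)=(0.5151,0.8571)
member 1 (0-2): L=1.2000, (cx,cy)=(1.0000,0.0000)
member 2 (1-2): L=1.1549, (cx,cy)=(0.5291,-0.8486)
member 3 (1-3): L=1.1611, (cx,cy)=(0.9999,-0.0155)
member 4 (2-3): L=1.1081, (cx,cy)=(0.4963,0.8681)
member 5 (2-4): L=1.0200, (cx,cy)=(1.0000,0.0000)
member 6 (3-4): L=1.0707, (cx,cy)=(0.4390,-0.8985)
member 7 (3-5): L=1.0505, (cx,cy)=(0.9995,0.0305)
member 8 (4-5): L=1.1508, (cx,cy)=(0.5040,0.8637)
solve A·x = −loads:
  F[0-1] = -147.7639 N (compression)
  F[0-2] = -100.7511 N (compression)
  F[1-2] = -901.7182 N (compression)
  F[1-3] = -2473.1689 N (compression)
  F[2-3] = +2666.1744 N (tension)
  F[2-4] = +1149.5606 N (tension)
  F[3-4] = -2618.7347 N (compression)
  F[3-5] = +0.0000 N (tension)
  F[4-5] = -0.0000 N (compression)
  Rx@0 = +176.8700 N
  Ry@0 = +126.6495 N
  Ry@4 = +2352.9305 N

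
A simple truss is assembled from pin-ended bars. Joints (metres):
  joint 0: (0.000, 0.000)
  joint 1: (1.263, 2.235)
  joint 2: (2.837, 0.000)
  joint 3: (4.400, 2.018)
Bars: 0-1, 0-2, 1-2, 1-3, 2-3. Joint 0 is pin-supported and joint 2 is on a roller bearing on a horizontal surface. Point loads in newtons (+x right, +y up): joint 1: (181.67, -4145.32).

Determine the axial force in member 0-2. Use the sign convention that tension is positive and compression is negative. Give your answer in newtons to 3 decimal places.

N=4 nodes, M=5 members, R=3 reactions → 2N=8, M+R=8
member 0 (0-1): L=2.5672, (cx,cy)=(0.4920,0.8706)
member 1 (0-2): L=2.8370, (cx,cy)=(1.0000,0.0000)
member 2 (1-2): L=2.7336, (cx,cy)=(0.5758,-0.8176)
member 3 (1-3): L=3.1445, (cx,cy)=(0.9976,-0.0690)
member 4 (2-3): L=2.5525, (cx,cy)=(0.6123,0.7906)
solve A·x = −loads:
  F[0-1] = -2477.2970 N (compression)
  F[0-2] = +1400.4512 N (tension)
  F[1-2] = -2432.2155 N (compression)
  F[1-3] = +0.0000 N (tension)
  F[2-3] = -0.0000 N (compression)
  Rx@0 = -181.6700 N
  Ry@0 = +2156.7505 N
  Ry@2 = +1988.5695 N

1400.451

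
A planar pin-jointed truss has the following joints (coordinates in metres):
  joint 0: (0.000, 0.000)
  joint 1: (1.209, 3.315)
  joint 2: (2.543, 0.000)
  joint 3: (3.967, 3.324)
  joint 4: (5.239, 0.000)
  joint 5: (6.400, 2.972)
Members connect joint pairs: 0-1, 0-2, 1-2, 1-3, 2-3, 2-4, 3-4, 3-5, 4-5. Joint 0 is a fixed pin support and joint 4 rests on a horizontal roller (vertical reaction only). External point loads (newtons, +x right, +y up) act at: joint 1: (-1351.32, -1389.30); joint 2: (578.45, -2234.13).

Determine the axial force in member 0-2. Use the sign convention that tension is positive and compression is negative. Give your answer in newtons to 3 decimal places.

N=6 nodes, M=9 members, R=3 reactions → 2N=12, M+R=12
member 0 (0-1): L=3.5286, (cx,cy)=(0.3426,0.9395)
member 1 (0-2): L=2.5430, (cx,cy)=(1.0000,0.0000)
member 2 (1-2): L=3.5733, (cx,cy)=(0.3733,-0.9277)
member 3 (1-3): L=2.7580, (cx,cy)=(1.0000,0.0033)
member 4 (2-3): L=3.6162, (cx,cy)=(0.3938,0.9192)
member 5 (2-4): L=2.6960, (cx,cy)=(1.0000,0.0000)
member 6 (3-4): L=3.5591, (cx,cy)=(0.3574,-0.9340)
member 7 (3-5): L=2.4583, (cx,cy)=(0.9897,-0.1432)
member 8 (4-5): L=3.1907, (cx,cy)=(0.3639,0.9315)
solve A·x = −loads:
  F[0-1] = -3271.4538 N (compression)
  F[0-2] = +348.0294 N (tension)
  F[1-2] = +1813.8096 N (tension)
  F[1-3] = -446.7129 N (compression)
  F[2-3] = +599.9267 N (tension)
  F[2-4] = +210.4679 N (tension)
  F[3-4] = -588.8910 N (compression)
  F[3-5] = +0.0000 N (tension)
  F[4-5] = -0.0000 N (compression)
  Rx@0 = +772.8700 N
  Ry@0 = +3073.4337 N
  Ry@4 = +549.9963 N

348.029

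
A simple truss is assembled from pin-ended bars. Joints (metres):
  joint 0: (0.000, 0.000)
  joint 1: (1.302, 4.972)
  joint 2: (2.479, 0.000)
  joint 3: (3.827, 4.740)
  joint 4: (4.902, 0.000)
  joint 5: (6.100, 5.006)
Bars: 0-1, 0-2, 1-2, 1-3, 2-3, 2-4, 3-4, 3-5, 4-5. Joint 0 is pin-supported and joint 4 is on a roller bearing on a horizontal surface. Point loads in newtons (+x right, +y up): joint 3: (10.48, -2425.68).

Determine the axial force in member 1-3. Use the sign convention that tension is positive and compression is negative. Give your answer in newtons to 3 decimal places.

N=6 nodes, M=9 members, R=3 reactions → 2N=12, M+R=12
member 0 (0-1): L=5.1396, (cx,cy)=(0.2533,0.9674)
member 1 (0-2): L=2.4790, (cx,cy)=(1.0000,0.0000)
member 2 (1-2): L=5.1094, (cx,cy)=(0.2304,-0.9731)
member 3 (1-3): L=2.5356, (cx,cy)=(0.9958,-0.0915)
member 4 (2-3): L=4.9280, (cx,cy)=(0.2735,0.9619)
member 5 (2-4): L=2.4230, (cx,cy)=(1.0000,0.0000)
member 6 (3-4): L=4.8604, (cx,cy)=(0.2212,-0.9752)
member 7 (3-5): L=2.2885, (cx,cy)=(0.9932,0.1162)
member 8 (4-5): L=5.1474, (cx,cy)=(0.2327,0.9725)
solve A·x = −loads:
  F[0-1] = -539.4085 N (compression)
  F[0-2] = +147.1255 N (tension)
  F[1-2] = +561.3472 N (tension)
  F[1-3] = -267.0772 N (compression)
  F[2-3] = -567.9102 N (compression)
  F[2-4] = +431.7840 N (tension)
  F[3-4] = -1952.2152 N (compression)
  F[3-5] = +0.0000 N (tension)
  F[4-5] = -0.0000 N (compression)
  Rx@0 = -10.4800 N
  Ry@0 = +521.8137 N
  Ry@4 = +1903.8663 N

-267.077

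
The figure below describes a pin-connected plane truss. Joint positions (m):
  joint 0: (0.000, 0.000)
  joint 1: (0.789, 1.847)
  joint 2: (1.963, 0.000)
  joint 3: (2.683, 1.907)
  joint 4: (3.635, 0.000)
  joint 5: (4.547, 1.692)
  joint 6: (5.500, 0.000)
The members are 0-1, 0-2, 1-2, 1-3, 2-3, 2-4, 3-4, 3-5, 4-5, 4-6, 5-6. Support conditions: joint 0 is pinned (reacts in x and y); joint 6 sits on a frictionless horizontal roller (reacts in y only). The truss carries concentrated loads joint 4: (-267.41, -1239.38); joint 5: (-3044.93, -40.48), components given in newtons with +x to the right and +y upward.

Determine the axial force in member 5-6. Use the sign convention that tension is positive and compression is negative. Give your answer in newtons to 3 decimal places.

96.577

N=7 nodes, M=11 members, R=3 reactions → 2N=14, M+R=14
member 0 (0-1): L=2.0085, (cx,cy)=(0.3928,0.9196)
member 1 (0-2): L=1.9630, (cx,cy)=(1.0000,0.0000)
member 2 (1-2): L=2.1885, (cx,cy)=(0.5364,-0.8439)
member 3 (1-3): L=1.8950, (cx,cy)=(0.9995,0.0317)
member 4 (2-3): L=2.0384, (cx,cy)=(0.3532,0.9355)
member 5 (2-4): L=1.6720, (cx,cy)=(1.0000,0.0000)
member 6 (3-4): L=2.1314, (cx,cy)=(0.4467,-0.8947)
member 7 (3-5): L=1.8764, (cx,cy)=(0.9934,-0.1146)
member 8 (4-5): L=1.9221, (cx,cy)=(0.4745,0.8803)
member 9 (4-6): L=1.8650, (cx,cy)=(1.0000,0.0000)
member 10 (5-6): L=1.9419, (cx,cy)=(0.4908,-0.8713)
solve A·x = −loads:
  F[0-1] = -1483.2492 N (compression)
  F[0-2] = -2729.6642 N (compression)
  F[1-2] = +1562.8889 N (tension)
  F[1-3] = -1421.7721 N (compression)
  F[2-3] = -1409.8695 N (compression)
  F[2-4] = -1393.2877 N (compression)
  F[3-4] = +1880.1895 N (tension)
  F[3-5] = -2777.1312 N (compression)
  F[4-5] = -503.0744 N (compression)
  F[4-6] = -47.3953 N (compression)
  F[5-6] = +96.5772 N (tension)
  Rx@0 = +3312.3400 N
  Ry@0 = +1364.0078 N
  Ry@6 = -84.1478 N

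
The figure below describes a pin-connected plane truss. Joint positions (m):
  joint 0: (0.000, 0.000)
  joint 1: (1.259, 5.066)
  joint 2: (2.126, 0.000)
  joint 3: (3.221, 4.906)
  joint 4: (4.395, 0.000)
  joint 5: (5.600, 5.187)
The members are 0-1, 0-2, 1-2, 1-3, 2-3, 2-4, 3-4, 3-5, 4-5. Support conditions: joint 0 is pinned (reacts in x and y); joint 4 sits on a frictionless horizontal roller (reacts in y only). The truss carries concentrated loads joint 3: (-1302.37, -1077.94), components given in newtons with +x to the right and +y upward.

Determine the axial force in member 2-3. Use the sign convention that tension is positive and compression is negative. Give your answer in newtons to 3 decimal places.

-1846.531

N=6 nodes, M=9 members, R=3 reactions → 2N=12, M+R=12
member 0 (0-1): L=5.2201, (cx,cy)=(0.2412,0.9705)
member 1 (0-2): L=2.1260, (cx,cy)=(1.0000,0.0000)
member 2 (1-2): L=5.1397, (cx,cy)=(0.1687,-0.9857)
member 3 (1-3): L=1.9685, (cx,cy)=(0.9967,-0.0813)
member 4 (2-3): L=5.0267, (cx,cy)=(0.2178,0.9760)
member 5 (2-4): L=2.2690, (cx,cy)=(1.0000,0.0000)
member 6 (3-4): L=5.0445, (cx,cy)=(0.2327,-0.9725)
member 7 (3-5): L=2.3955, (cx,cy)=(0.9931,0.1173)
member 8 (4-5): L=5.3251, (cx,cy)=(0.2263,0.9741)
solve A·x = −loads:
  F[0-1] = -1794.7165 N (compression)
  F[0-2] = -869.5146 N (compression)
  F[1-2] = +1828.3889 N (tension)
  F[1-3] = -743.7442 N (compression)
  F[2-3] = -1846.5308 N (compression)
  F[2-4] = -158.8455 N (compression)
  F[3-4] = +682.5370 N (tension)
  F[3-5] = +0.0000 N (tension)
  F[4-5] = -0.0000 N (compression)
  Rx@0 = +1302.3700 N
  Ry@0 = +1741.7358 N
  Ry@4 = -663.7958 N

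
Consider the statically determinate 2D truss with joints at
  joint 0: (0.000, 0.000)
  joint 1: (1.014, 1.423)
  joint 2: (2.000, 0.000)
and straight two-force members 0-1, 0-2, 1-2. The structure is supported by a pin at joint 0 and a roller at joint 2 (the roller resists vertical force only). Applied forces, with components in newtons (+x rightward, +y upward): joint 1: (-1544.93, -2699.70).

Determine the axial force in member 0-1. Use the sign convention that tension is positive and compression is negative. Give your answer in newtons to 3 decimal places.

-2984.036

N=3 nodes, M=3 members, R=3 reactions → 2N=6, M+R=6
member 0 (0-1): L=1.7473, (cx,cy)=(0.5803,0.8144)
member 1 (0-2): L=2.0000, (cx,cy)=(1.0000,0.0000)
member 2 (1-2): L=1.7312, (cx,cy)=(0.5695,-0.8220)
solve A·x = −loads:
  F[0-1] = -2984.0357 N (compression)
  F[0-2] = +186.7581 N (tension)
  F[1-2] = -327.9102 N (compression)
  Rx@0 = +1544.9300 N
  Ry@0 = +2430.1698 N
  Ry@2 = +269.5302 N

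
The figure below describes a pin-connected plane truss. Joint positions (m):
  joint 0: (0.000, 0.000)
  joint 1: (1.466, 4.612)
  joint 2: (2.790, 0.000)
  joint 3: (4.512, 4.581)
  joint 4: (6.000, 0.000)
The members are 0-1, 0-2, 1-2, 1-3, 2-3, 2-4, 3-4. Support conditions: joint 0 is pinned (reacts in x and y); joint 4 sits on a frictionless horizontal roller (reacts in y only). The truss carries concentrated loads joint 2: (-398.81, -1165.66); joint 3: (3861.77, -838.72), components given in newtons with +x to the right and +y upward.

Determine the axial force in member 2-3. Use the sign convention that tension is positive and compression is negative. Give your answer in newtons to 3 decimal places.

N=5 nodes, M=7 members, R=3 reactions → 2N=10, M+R=10
member 0 (0-1): L=4.8394, (cx,cy)=(0.3029,0.9530)
member 1 (0-2): L=2.7900, (cx,cy)=(1.0000,0.0000)
member 2 (1-2): L=4.7983, (cx,cy)=(0.2759,-0.9612)
member 3 (1-3): L=3.0462, (cx,cy)=(0.9999,-0.0102)
member 4 (2-3): L=4.8940, (cx,cy)=(0.3519,0.9361)
member 5 (2-4): L=3.2100, (cx,cy)=(1.0000,0.0000)
member 6 (3-4): L=4.8166, (cx,cy)=(0.3089,-0.9511)
solve A·x = −loads:
  F[0-1] = +2221.1991 N (tension)
  F[0-2] = +2790.0906 N (tension)
  F[1-2] = -2215.9303 N (compression)
  F[1-3] = +1284.3821 N (tension)
  F[2-3] = +3520.7044 N (tension)
  F[2-4] = +1338.6513 N (tension)
  F[3-4] = -4333.1703 N (compression)
  Rx@0 = -3462.9600 N
  Ry@0 = -2116.8307 N
  Ry@4 = +4121.2107 N

3520.704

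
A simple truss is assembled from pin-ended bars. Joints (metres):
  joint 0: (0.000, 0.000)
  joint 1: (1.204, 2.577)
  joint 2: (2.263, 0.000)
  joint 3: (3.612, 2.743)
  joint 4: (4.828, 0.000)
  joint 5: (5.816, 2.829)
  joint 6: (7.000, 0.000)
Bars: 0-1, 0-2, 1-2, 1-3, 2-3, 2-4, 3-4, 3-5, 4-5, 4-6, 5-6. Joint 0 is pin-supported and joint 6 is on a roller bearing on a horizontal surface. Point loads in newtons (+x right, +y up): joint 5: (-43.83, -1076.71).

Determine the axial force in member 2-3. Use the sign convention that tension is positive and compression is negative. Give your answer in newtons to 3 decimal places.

-209.580

N=7 nodes, M=11 members, R=3 reactions → 2N=14, M+R=14
member 0 (0-1): L=2.8444, (cx,cy)=(0.4233,0.9060)
member 1 (0-2): L=2.2630, (cx,cy)=(1.0000,0.0000)
member 2 (1-2): L=2.7861, (cx,cy)=(0.3801,-0.9249)
member 3 (1-3): L=2.4137, (cx,cy)=(0.9976,0.0688)
member 4 (2-3): L=3.0568, (cx,cy)=(0.4413,0.8974)
member 5 (2-4): L=2.5650, (cx,cy)=(1.0000,0.0000)
member 6 (3-4): L=3.0005, (cx,cy)=(0.4053,-0.9142)
member 7 (3-5): L=2.2057, (cx,cy)=(0.9992,0.0390)
member 8 (4-5): L=2.9966, (cx,cy)=(0.3297,0.9441)
member 9 (4-6): L=2.1720, (cx,cy)=(1.0000,0.0000)
member 10 (5-6): L=3.0668, (cx,cy)=(0.3861,-0.9225)
solve A·x = −loads:
  F[0-1] = -220.5658 N (compression)
  F[0-2] = +49.5332 N (tension)
  F[1-2] = +203.3281 N (tension)
  F[1-3] = -171.0532 N (compression)
  F[2-3] = -209.5804 N (compression)
  F[2-4] = +219.3093 N (tension)
  F[3-4] = +203.8298 N (tension)
  F[3-5] = -346.0090 N (compression)
  F[4-5] = -197.3774 N (compression)
  F[4-6] = +366.9934 N (tension)
  F[5-6] = -950.5789 N (compression)
  Rx@0 = +43.8300 N
  Ry@0 = +199.8314 N
  Ry@6 = +876.8786 N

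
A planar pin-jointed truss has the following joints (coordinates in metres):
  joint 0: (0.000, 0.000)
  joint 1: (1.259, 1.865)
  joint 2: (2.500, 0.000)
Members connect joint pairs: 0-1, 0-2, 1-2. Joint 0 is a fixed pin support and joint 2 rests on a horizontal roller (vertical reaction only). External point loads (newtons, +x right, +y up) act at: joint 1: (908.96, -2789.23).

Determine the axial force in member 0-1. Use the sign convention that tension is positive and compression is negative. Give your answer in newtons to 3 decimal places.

-852.401

N=3 nodes, M=3 members, R=3 reactions → 2N=6, M+R=6
member 0 (0-1): L=2.2502, (cx,cy)=(0.5595,0.8288)
member 1 (0-2): L=2.5000, (cx,cy)=(1.0000,0.0000)
member 2 (1-2): L=2.2402, (cx,cy)=(0.5540,-0.8325)
solve A·x = −loads:
  F[0-1] = -852.4012 N (compression)
  F[0-2] = +1385.8878 N (tension)
  F[1-2] = -2501.6979 N (compression)
  Rx@0 = -908.9600 N
  Ry@0 = +706.4896 N
  Ry@2 = +2082.7404 N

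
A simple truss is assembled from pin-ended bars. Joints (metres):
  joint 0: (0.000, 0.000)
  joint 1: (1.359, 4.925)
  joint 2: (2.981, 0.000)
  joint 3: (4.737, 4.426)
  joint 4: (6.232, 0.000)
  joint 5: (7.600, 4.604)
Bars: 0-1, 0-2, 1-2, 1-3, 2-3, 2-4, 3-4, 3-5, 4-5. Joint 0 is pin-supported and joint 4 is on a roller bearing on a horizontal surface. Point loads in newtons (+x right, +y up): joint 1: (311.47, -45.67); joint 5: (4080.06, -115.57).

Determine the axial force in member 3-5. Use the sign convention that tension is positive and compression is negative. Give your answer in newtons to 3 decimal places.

N=6 nodes, M=9 members, R=3 reactions → 2N=12, M+R=12
member 0 (0-1): L=5.1091, (cx,cy)=(0.2660,0.9640)
member 1 (0-2): L=2.9810, (cx,cy)=(1.0000,0.0000)
member 2 (1-2): L=5.1852, (cx,cy)=(0.3128,-0.9498)
member 3 (1-3): L=3.4147, (cx,cy)=(0.9893,-0.1461)
member 4 (2-3): L=4.7616, (cx,cy)=(0.3688,0.9295)
member 5 (2-4): L=3.2510, (cx,cy)=(1.0000,0.0000)
member 6 (3-4): L=4.6717, (cx,cy)=(0.3200,-0.9474)
member 7 (3-5): L=2.8685, (cx,cy)=(0.9981,0.0621)
member 8 (4-5): L=4.8029, (cx,cy)=(0.2848,0.9586)
solve A·x = −loads:
  F[0-1] = +3371.4843 N (tension)
  F[0-2] = +3494.7220 N (tension)
  F[1-2] = -3742.9559 N (compression)
  F[1-3] = +1775.2379 N (tension)
  F[2-3] = +3824.6961 N (tension)
  F[2-4] = +913.4001 N (tension)
  F[3-4] = -3203.5398 N (compression)
  F[3-5] = +4199.9314 N (tension)
  F[4-5] = -392.4424 N (compression)
  Rx@0 = -4391.5300 N
  Ry@0 = -3250.0218 N
  Ry@4 = +3411.2618 N

4199.931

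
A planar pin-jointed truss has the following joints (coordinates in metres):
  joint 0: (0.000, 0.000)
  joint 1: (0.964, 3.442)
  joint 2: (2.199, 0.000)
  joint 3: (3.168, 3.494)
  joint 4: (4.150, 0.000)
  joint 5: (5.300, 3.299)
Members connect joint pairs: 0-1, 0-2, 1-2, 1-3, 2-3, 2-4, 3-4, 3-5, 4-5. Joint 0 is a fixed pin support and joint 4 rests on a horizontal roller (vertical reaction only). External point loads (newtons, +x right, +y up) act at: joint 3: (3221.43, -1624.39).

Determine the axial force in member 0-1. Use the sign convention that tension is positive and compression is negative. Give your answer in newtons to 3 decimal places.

N=6 nodes, M=9 members, R=3 reactions → 2N=12, M+R=12
member 0 (0-1): L=3.5744, (cx,cy)=(0.2697,0.9629)
member 1 (0-2): L=2.1990, (cx,cy)=(1.0000,0.0000)
member 2 (1-2): L=3.6569, (cx,cy)=(0.3377,-0.9412)
member 3 (1-3): L=2.2046, (cx,cy)=(0.9997,0.0236)
member 4 (2-3): L=3.6259, (cx,cy)=(0.2672,0.9636)
member 5 (2-4): L=1.9510, (cx,cy)=(1.0000,0.0000)
member 6 (3-4): L=3.6294, (cx,cy)=(0.2706,-0.9627)
member 7 (3-5): L=2.1409, (cx,cy)=(0.9958,-0.0911)
member 8 (4-5): L=3.4937, (cx,cy)=(0.3292,0.9443)
solve A·x = −loads:
  F[0-1] = +2417.4108 N (tension)
  F[0-2] = +2569.4732 N (tension)
  F[1-2] = -2436.1794 N (compression)
  F[1-3] = +1475.1183 N (tension)
  F[2-3] = +2379.5935 N (tension)
  F[2-4] = +1110.7863 N (tension)
  F[3-4] = -4105.3560 N (compression)
  F[3-5] = +0.0000 N (tension)
  F[4-5] = -0.0000 N (compression)
  Rx@0 = -3221.4300 N
  Ry@0 = -2327.8375 N
  Ry@4 = +3952.2275 N

2417.411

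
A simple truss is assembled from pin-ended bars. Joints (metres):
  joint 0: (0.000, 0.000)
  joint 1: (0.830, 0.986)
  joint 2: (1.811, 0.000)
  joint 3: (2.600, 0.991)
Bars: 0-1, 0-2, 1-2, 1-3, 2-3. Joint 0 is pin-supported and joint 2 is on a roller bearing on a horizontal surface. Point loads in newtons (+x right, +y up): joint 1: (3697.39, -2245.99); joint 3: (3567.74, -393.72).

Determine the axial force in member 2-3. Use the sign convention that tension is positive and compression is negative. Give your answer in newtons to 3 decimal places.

-517.312

N=4 nodes, M=5 members, R=3 reactions → 2N=8, M+R=8
member 0 (0-1): L=1.2888, (cx,cy)=(0.6440,0.7650)
member 1 (0-2): L=1.8110, (cx,cy)=(1.0000,0.0000)
member 2 (1-2): L=1.3909, (cx,cy)=(0.7053,-0.7089)
member 3 (1-3): L=1.7700, (cx,cy)=(1.0000,0.0028)
member 4 (2-3): L=1.2667, (cx,cy)=(0.6229,0.7823)
solve A·x = −loads:
  F[0-1] = +3817.1704 N (tension)
  F[0-2] = +4806.9013 N (tension)
  F[1-2] = -7272.1748 N (compression)
  F[1-3] = +3889.9705 N (tension)
  F[2-3] = -517.3118 N (compression)
  Rx@0 = -7265.1300 N
  Ry@0 = -2920.2572 N
  Ry@2 = +5559.9672 N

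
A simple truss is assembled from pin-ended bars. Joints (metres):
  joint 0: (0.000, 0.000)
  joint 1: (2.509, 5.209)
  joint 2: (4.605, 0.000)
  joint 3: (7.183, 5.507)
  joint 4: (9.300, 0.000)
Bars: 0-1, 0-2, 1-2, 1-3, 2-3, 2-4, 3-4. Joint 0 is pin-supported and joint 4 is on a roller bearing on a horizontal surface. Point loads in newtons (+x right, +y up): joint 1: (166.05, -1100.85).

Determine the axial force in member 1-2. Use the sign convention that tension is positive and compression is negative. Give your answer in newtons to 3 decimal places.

N=5 nodes, M=7 members, R=3 reactions → 2N=10, M+R=10
member 0 (0-1): L=5.7818, (cx,cy)=(0.4340,0.9009)
member 1 (0-2): L=4.6050, (cx,cy)=(1.0000,0.0000)
member 2 (1-2): L=5.6149, (cx,cy)=(0.3733,-0.9277)
member 3 (1-3): L=4.6835, (cx,cy)=(0.9980,0.0636)
member 4 (2-3): L=6.0806, (cx,cy)=(0.4240,0.9057)
member 5 (2-4): L=4.6950, (cx,cy)=(1.0000,0.0000)
member 6 (3-4): L=5.8999, (cx,cy)=(0.3588,-0.9334)
solve A·x = −loads:
  F[0-1] = -789.0138 N (compression)
  F[0-2] = +508.4432 N (tension)
  F[1-2] = -443.9406 N (compression)
  F[1-3] = -343.4188 N (compression)
  F[2-3] = +454.7437 N (tension)
  F[2-4] = +149.9232 N (tension)
  F[3-4] = -417.8228 N (compression)
  Rx@0 = -166.0500 N
  Ry@0 = +710.8514 N
  Ry@4 = +389.9986 N

-443.941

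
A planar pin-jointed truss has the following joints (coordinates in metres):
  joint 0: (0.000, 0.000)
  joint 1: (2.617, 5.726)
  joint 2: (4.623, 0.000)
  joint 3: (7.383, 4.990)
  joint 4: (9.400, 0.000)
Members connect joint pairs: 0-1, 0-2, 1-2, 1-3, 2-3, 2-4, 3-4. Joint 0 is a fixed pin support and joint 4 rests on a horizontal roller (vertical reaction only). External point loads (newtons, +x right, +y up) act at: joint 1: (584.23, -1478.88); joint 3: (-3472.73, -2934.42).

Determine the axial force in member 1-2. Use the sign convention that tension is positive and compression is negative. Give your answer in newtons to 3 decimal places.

2263.374

N=5 nodes, M=7 members, R=3 reactions → 2N=10, M+R=10
member 0 (0-1): L=6.2957, (cx,cy)=(0.4157,0.9095)
member 1 (0-2): L=4.6230, (cx,cy)=(1.0000,0.0000)
member 2 (1-2): L=6.0672, (cx,cy)=(0.3306,-0.9438)
member 3 (1-3): L=4.8225, (cx,cy)=(0.9883,-0.1526)
member 4 (2-3): L=5.7024, (cx,cy)=(0.4840,0.8751)
member 5 (2-4): L=4.7770, (cx,cy)=(1.0000,0.0000)
member 6 (3-4): L=5.3822, (cx,cy)=(0.3748,-0.9271)
solve A·x = −loads:
  F[0-1] = -3501.2509 N (compression)
  F[0-2] = -1433.0968 N (compression)
  F[1-2] = +2263.3736 N (tension)
  F[1-3] = -2821.0186 N (compression)
  F[2-3] = -2441.0546 N (compression)
  F[2-4] = +496.7218 N (tension)
  F[3-4] = -1325.4689 N (compression)
  Rx@0 = +2888.5000 N
  Ry@0 = +3184.4245 N
  Ry@4 = +1228.8755 N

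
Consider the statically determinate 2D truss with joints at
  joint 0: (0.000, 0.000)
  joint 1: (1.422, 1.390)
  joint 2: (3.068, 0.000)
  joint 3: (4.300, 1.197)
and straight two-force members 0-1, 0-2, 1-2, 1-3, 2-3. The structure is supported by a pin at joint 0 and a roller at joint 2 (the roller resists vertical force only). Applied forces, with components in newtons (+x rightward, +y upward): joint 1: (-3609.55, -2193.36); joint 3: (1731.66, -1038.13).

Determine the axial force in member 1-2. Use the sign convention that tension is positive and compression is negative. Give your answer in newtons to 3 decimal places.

-1006.524

N=4 nodes, M=5 members, R=3 reactions → 2N=8, M+R=8
member 0 (0-1): L=1.9885, (cx,cy)=(0.7151,0.6990)
member 1 (0-2): L=3.0680, (cx,cy)=(1.0000,0.0000)
member 2 (1-2): L=2.1544, (cx,cy)=(0.7640,-0.6452)
member 3 (1-3): L=2.8845, (cx,cy)=(0.9978,-0.0669)
member 4 (2-3): L=1.7177, (cx,cy)=(0.7172,0.6968)
solve A·x = −loads:
  F[0-1] = -2460.0520 N (compression)
  F[0-2] = -118.6891 N (compression)
  F[1-2] = -1006.5243 N (compression)
  F[1-3] = +2625.2367 N (tension)
  F[2-3] = -1237.6845 N (compression)
  Rx@0 = +1877.8900 N
  Ry@0 = +1719.6127 N
  Ry@2 = +1511.8773 N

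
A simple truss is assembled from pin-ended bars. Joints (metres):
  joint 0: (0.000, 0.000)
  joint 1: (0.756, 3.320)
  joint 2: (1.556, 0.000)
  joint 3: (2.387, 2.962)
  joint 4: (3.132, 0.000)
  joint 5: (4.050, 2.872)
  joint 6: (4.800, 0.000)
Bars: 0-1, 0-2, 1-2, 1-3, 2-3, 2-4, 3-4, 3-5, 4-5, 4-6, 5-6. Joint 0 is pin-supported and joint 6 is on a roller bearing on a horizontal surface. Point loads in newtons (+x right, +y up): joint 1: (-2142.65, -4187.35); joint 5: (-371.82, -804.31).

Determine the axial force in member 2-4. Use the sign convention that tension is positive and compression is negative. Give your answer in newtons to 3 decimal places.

-761.303

N=7 nodes, M=11 members, R=3 reactions → 2N=14, M+R=14
member 0 (0-1): L=3.4050, (cx,cy)=(0.2220,0.9750)
member 1 (0-2): L=1.5560, (cx,cy)=(1.0000,0.0000)
member 2 (1-2): L=3.4150, (cx,cy)=(0.2343,-0.9722)
member 3 (1-3): L=1.6698, (cx,cy)=(0.9767,-0.2144)
member 4 (2-3): L=3.0764, (cx,cy)=(0.2701,0.9628)
member 5 (2-4): L=1.5760, (cx,cy)=(1.0000,0.0000)
member 6 (3-4): L=3.0543, (cx,cy)=(0.2439,-0.9698)
member 7 (3-5): L=1.6654, (cx,cy)=(0.9985,-0.0540)
member 8 (4-5): L=3.0151, (cx,cy)=(0.3045,0.9525)
member 9 (4-6): L=1.6680, (cx,cy)=(1.0000,0.0000)
member 10 (5-6): L=2.9683, (cx,cy)=(0.2527,-0.9676)
solve A·x = −loads:
  F[0-1] = -5495.1440 N (compression)
  F[0-2] = -1294.3981 N (compression)
  F[1-2] = +1051.4570 N (tension)
  F[1-3] = +692.3643 N (tension)
  F[2-3] = -1061.6663 N (compression)
  F[2-4] = -761.3032 N (compression)
  F[3-4] = +1201.7211 N (tension)
  F[3-5] = +96.4979 N (tension)
  F[4-5] = -1223.5100 N (compression)
  F[4-6] = -95.6636 N (compression)
  F[5-6] = +378.6126 N (tension)
  Rx@0 = +2514.4700 N
  Ry@0 = +5357.9877 N
  Ry@6 = -366.3277 N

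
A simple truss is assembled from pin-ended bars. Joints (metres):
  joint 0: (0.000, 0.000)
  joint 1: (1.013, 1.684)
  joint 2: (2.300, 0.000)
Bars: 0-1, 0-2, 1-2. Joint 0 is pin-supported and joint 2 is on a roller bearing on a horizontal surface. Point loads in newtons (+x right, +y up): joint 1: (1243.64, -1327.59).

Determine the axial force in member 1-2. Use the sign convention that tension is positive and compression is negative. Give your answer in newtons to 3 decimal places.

-1881.960

N=3 nodes, M=3 members, R=3 reactions → 2N=6, M+R=6
member 0 (0-1): L=1.9652, (cx,cy)=(0.5155,0.8569)
member 1 (0-2): L=2.3000, (cx,cy)=(1.0000,0.0000)
member 2 (1-2): L=2.1195, (cx,cy)=(0.6072,-0.7945)
solve A·x = −loads:
  F[0-1] = +195.6890 N (tension)
  F[0-2] = +1142.7686 N (tension)
  F[1-2] = -1881.9604 N (compression)
  Rx@0 = -1243.6400 N
  Ry@0 = -167.6876 N
  Ry@2 = +1495.2776 N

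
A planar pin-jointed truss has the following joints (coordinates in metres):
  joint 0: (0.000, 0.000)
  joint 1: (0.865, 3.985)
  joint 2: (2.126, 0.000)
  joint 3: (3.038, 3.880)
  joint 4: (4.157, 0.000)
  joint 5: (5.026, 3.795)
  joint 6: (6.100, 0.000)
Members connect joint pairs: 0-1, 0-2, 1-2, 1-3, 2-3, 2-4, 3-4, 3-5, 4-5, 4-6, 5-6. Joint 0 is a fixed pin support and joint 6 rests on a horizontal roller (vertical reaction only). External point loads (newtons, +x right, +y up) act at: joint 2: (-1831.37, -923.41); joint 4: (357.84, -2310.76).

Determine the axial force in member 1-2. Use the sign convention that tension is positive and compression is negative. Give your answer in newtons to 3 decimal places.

1439.713

N=7 nodes, M=11 members, R=3 reactions → 2N=14, M+R=14
member 0 (0-1): L=4.0778, (cx,cy)=(0.2121,0.9772)
member 1 (0-2): L=2.1260, (cx,cy)=(1.0000,0.0000)
member 2 (1-2): L=4.1798, (cx,cy)=(0.3017,-0.9534)
member 3 (1-3): L=2.1755, (cx,cy)=(0.9988,-0.0483)
member 4 (2-3): L=3.9857, (cx,cy)=(0.2288,0.9735)
member 5 (2-4): L=2.0310, (cx,cy)=(1.0000,0.0000)
member 6 (3-4): L=4.0381, (cx,cy)=(0.2771,-0.9608)
member 7 (3-5): L=1.9898, (cx,cy)=(0.9991,-0.0427)
member 8 (4-5): L=3.8932, (cx,cy)=(0.2232,0.9748)
member 9 (4-6): L=1.9430, (cx,cy)=(1.0000,0.0000)
member 10 (5-6): L=3.9440, (cx,cy)=(0.2723,-0.9622)
solve A·x = −loads:
  F[0-1] = -1368.7621 N (compression)
  F[0-2] = -1183.1824 N (compression)
  F[1-2] = +1439.7134 N (tension)
  F[1-3] = -725.5437 N (compression)
  F[2-3] = -461.4631 N (compression)
  F[2-4] = +1188.1281 N (tension)
  F[3-4] = +473.8751 N (tension)
  F[3-5] = -962.4812 N (compression)
  F[4-5] = +1903.4654 N (tension)
  F[4-6] = +536.7332 N (tension)
  F[5-6] = -1971.0433 N (compression)
  Rx@0 = +1473.5300 N
  Ry@0 = +1337.6128 N
  Ry@6 = +1896.5572 N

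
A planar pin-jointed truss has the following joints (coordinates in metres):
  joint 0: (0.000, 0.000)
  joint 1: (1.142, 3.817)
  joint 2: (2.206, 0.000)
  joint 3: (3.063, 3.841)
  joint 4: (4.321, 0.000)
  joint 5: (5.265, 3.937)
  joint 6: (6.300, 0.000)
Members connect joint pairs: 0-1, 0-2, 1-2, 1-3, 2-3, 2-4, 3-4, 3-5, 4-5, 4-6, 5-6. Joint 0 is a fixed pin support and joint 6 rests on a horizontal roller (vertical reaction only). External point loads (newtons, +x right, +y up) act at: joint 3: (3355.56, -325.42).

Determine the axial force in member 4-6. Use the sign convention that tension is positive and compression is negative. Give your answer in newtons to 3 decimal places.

579.422

N=7 nodes, M=11 members, R=3 reactions → 2N=14, M+R=14
member 0 (0-1): L=3.9842, (cx,cy)=(0.2866,0.9580)
member 1 (0-2): L=2.2060, (cx,cy)=(1.0000,0.0000)
member 2 (1-2): L=3.9625, (cx,cy)=(0.2685,-0.9633)
member 3 (1-3): L=1.9211, (cx,cy)=(0.9999,0.0125)
member 4 (2-3): L=3.9354, (cx,cy)=(0.2178,0.9760)
member 5 (2-4): L=2.1150, (cx,cy)=(1.0000,0.0000)
member 6 (3-4): L=4.0418, (cx,cy)=(0.3113,-0.9503)
member 7 (3-5): L=2.2041, (cx,cy)=(0.9991,0.0436)
member 8 (4-5): L=4.0486, (cx,cy)=(0.2332,0.9724)
member 9 (4-6): L=1.9790, (cx,cy)=(1.0000,0.0000)
member 10 (5-6): L=4.0708, (cx,cy)=(0.2543,-0.9671)
solve A·x = −loads:
  F[0-1] = +1960.9015 N (tension)
  F[0-2] = +2793.4990 N (tension)
  F[1-2] = -1936.2118 N (compression)
  F[1-3] = +1082.0489 N (tension)
  F[2-3] = +1910.9655 N (tension)
  F[2-4] = +1857.4552 N (tension)
  F[3-4] = -2370.6063 N (compression)
  F[3-5] = -1120.6667 N (compression)
  F[4-5] = +2316.7099 N (tension)
  F[4-6] = +579.4219 N (tension)
  F[5-6] = -2278.9324 N (compression)
  Rx@0 = -3355.5600 N
  Ry@0 = -1878.6224 N
  Ry@6 = +2204.0424 N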